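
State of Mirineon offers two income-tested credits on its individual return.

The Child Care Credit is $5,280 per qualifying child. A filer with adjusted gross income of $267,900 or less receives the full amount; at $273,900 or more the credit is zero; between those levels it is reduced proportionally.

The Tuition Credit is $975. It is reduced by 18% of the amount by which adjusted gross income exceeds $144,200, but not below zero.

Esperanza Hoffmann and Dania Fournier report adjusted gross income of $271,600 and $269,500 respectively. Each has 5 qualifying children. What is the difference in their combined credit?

Esperanza ($271,600): Child Care Credit: base = 5 × $5,280 = $26,400. $271,600 is $3,700 into a $6,000 phase-out range, leaving 2,300/6,000 of the credit: $26,400 × 2,300/6,000 = $10,120. Tuition Credit: 18% of the $127,400 excess over $144,200 is $22,932 ≥ base, so the credit is $0. total $10,120 + $0 = $10,120
Dania ($269,500): Child Care Credit: base = 5 × $5,280 = $26,400. $269,500 is $1,600 into a $6,000 phase-out range, leaving 4,400/6,000 of the credit: $26,400 × 4,400/6,000 = $19,360. Tuition Credit: 18% of the $125,300 excess over $144,200 is $22,554 ≥ base, so the credit is $0. total $19,360 + $0 = $19,360
Difference: |$10,120 − $19,360| = $9,240.

$9,240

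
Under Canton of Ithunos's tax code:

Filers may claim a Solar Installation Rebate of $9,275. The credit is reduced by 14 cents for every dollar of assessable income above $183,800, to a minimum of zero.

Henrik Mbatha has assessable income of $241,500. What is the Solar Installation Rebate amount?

$1,197

Solar Installation Rebate: 14% of the $57,700 excess over $183,800 is $8,078; credit = $9,275 − $8,078 = $1,197.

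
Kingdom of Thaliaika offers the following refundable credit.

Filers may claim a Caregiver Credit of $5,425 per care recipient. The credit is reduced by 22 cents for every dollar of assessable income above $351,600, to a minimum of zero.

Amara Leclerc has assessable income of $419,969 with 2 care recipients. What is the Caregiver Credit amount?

Caregiver Credit: base = 2 × $5,425 = $10,850. 22% of the $68,369 excess over $351,600 is $15,041.18 ≥ base, so the credit is $0.

$0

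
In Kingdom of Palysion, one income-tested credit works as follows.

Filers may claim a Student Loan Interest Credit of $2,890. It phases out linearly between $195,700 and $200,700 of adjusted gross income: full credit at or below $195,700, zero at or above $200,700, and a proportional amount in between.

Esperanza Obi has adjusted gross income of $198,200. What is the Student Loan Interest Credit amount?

$1,445

Student Loan Interest Credit: $198,200 is $2,500 into a $5,000 phase-out range, leaving 2,500/5,000 of the credit: $2,890 × 2,500/5,000 = $1,445.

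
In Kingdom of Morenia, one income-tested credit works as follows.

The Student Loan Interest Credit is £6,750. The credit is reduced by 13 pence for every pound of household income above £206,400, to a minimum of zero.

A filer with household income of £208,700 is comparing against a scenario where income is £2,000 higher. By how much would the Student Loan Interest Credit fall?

At £208,700 — 13% of the £2,300 excess over £206,400 is £299; credit = £6,750 − £299 = £6,451.
At £210,700 — 13% of the £4,300 excess over £206,400 is £559; credit = £6,750 − £559 = £6,191.
Lost: £6,451 − £6,191 = £260.

£260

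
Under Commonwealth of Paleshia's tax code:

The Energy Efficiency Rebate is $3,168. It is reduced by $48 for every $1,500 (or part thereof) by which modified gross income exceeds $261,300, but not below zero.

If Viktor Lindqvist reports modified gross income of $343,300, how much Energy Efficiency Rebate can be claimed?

Energy Efficiency Rebate: income exceeds $261,300 by $82,000, which is 55 full-or-partial $1,500 increments; reduction = 55 × $48 = $2,640, leaving $528.

$528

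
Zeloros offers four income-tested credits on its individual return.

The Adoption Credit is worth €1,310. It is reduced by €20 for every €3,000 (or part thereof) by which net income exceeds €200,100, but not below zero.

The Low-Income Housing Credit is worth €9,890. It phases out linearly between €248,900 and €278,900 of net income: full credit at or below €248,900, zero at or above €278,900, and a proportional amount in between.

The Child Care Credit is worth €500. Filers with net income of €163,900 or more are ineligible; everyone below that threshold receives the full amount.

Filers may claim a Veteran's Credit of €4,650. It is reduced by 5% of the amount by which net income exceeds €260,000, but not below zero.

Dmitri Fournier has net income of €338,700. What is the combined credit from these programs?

Adoption Credit: income exceeds €200,100 by €138,600, which is 47 full-or-partial €3,000 increments; reduction = 47 × €20 = €940, leaving €370.
Low-Income Housing Credit: €338,700 is at or above €278,900, so the credit is €0.
Child Care Credit: €338,700 meets or exceeds the €163,900 cutoff, so the credit is €0.
Veteran's Credit: 5% of the €78,700 excess over €260,000 is €3,935; credit = €4,650 − €3,935 = €715.
Total: €370 + €0 + €0 + €715 = €1,085.

€1,085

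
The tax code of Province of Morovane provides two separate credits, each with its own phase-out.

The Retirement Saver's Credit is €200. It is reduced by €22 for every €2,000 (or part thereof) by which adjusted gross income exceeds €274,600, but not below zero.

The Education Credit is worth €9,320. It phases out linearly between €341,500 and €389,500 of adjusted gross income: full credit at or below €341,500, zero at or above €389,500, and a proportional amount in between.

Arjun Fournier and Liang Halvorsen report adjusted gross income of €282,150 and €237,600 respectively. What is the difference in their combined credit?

Arjun (€282,150): Retirement Saver's Credit: income exceeds €274,600 by €7,550, which is 4 full-or-partial €2,000 increments; reduction = 4 × €22 = €88, leaving €112. Education Credit: €282,150 is at or below the €341,500 threshold, so the full €9,320 applies. total €112 + €9,320 = €9,432
Liang (€237,600): Retirement Saver's Credit: €237,600 is at or below the €274,600 threshold, so the full €200 applies. Education Credit: €237,600 is at or below the €341,500 threshold, so the full €9,320 applies. total €200 + €9,320 = €9,520
Difference: |€9,432 − €9,520| = €88.

€88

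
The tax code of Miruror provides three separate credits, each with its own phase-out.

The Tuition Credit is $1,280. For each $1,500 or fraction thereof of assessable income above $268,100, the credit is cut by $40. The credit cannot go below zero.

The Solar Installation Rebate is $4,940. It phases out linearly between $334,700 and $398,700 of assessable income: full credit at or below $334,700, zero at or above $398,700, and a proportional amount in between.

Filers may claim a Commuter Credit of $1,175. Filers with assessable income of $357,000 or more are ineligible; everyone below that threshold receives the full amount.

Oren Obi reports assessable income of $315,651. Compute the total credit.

Tuition Credit: income exceeds $268,100 by $47,551 → 32 increments × $40 = $1,280 ≥ base, so the credit is $0.
Solar Installation Rebate: $315,651 is at or below the $334,700 threshold, so the full $4,940 applies.
Commuter Credit: $315,651 is below the $357,000 cutoff, so the full $1,175 applies.
Total: $0 + $4,940 + $1,175 = $6,115.

$6,115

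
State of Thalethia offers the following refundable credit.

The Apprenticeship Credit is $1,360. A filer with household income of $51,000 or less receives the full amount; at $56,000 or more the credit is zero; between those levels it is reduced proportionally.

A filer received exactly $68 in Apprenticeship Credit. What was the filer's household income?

$55,750

$68 is 68/1,360 of the full $1,360, so 1,292/1,360 of the $5,000 range has been used: income = $51,000 + $5,000 × 1,292/1,360 = $55,750.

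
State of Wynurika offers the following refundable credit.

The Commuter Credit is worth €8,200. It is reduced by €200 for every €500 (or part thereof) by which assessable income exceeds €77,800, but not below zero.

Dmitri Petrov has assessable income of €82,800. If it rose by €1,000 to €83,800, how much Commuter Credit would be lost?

At €82,800 — income exceeds €77,800 by €5,000, which is 10 full-or-partial €500 increments; reduction = 10 × €200 = €2,000, leaving €6,200.
At €83,800 — income exceeds €77,800 by €6,000, which is 12 full-or-partial €500 increments; reduction = 12 × €200 = €2,400, leaving €5,800.
Lost: €6,200 − €5,800 = €400.

€400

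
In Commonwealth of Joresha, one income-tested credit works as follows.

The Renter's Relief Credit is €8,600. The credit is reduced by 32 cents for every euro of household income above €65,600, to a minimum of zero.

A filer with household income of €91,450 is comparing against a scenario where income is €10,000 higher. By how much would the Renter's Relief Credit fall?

€328

At €91,450 — 32% of the €25,850 excess over €65,600 is €8,272; credit = €8,600 − €8,272 = €328.
At €101,450 — 32% of the €35,850 excess over €65,600 is €11,472 ≥ base, so the credit is €0.
Lost: €328 − €0 = €328.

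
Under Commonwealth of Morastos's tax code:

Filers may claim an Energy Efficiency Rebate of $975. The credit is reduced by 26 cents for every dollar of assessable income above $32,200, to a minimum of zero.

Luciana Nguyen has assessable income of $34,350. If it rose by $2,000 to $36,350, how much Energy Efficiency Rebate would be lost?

$416

At $34,350 — 26% of the $2,150 excess over $32,200 is $559; credit = $975 − $559 = $416.
At $36,350 — 26% of the $4,150 excess over $32,200 is $1,079 ≥ base, so the credit is $0.
Lost: $416 − $0 = $416.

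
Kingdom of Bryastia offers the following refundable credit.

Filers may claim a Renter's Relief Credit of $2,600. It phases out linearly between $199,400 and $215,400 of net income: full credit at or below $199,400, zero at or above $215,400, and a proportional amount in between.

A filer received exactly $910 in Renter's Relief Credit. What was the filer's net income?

$910 is 910/2,600 of the full $2,600, so 1,690/2,600 of the $16,000 range has been used: income = $199,400 + $16,000 × 1,690/2,600 = $209,800.

$209,800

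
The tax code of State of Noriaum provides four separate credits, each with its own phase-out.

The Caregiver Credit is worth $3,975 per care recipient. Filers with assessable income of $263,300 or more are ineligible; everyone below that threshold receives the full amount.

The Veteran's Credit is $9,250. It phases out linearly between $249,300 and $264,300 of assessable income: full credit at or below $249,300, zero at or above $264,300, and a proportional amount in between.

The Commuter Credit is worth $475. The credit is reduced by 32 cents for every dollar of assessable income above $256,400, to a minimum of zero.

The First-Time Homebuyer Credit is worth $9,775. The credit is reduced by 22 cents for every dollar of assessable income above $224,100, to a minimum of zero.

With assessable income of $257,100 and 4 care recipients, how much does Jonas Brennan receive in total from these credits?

$23,106

Caregiver Credit: base = 4 × $3,975 = $15,900. $257,100 is below the $263,300 cutoff, so the full $15,900 applies.
Veteran's Credit: $257,100 is $7,800 into a $15,000 phase-out range, leaving 7,200/15,000 of the credit: $9,250 × 7,200/15,000 = $4,440.
Commuter Credit: 32% of the $700 excess over $256,400 is $224; credit = $475 − $224 = $251.
First-Time Homebuyer Credit: 22% of the $33,000 excess over $224,100 is $7,260; credit = $9,775 − $7,260 = $2,515.
Total: $15,900 + $4,440 + $251 + $2,515 = $23,106.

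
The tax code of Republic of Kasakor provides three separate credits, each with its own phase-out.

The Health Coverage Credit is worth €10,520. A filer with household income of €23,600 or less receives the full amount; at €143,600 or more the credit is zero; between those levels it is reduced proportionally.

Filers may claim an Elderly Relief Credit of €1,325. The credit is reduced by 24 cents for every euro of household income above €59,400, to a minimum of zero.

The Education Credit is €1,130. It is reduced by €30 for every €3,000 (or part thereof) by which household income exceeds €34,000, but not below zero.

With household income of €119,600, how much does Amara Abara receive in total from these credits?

Health Coverage Credit: €119,600 is €96,000 into a €120,000 phase-out range, leaving 24,000/120,000 of the credit: €10,520 × 24,000/120,000 = €2,104.
Elderly Relief Credit: 24% of the €60,200 excess over €59,400 is €14,448 ≥ base, so the credit is €0.
Education Credit: income exceeds €34,000 by €85,600, which is 29 full-or-partial €3,000 increments; reduction = 29 × €30 = €870, leaving €260.
Total: €2,104 + €0 + €260 = €2,364.

€2,364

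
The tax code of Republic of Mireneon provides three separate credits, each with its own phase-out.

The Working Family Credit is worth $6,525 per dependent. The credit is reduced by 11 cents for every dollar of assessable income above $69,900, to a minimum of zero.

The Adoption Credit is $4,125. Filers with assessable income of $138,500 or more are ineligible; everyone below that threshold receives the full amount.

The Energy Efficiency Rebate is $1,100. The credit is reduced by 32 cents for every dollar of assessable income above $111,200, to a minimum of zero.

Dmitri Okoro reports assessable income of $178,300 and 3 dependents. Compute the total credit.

Working Family Credit: base = 3 × $6,525 = $19,575. 11% of the $108,400 excess over $69,900 is $11,924; credit = $19,575 − $11,924 = $7,651.
Adoption Credit: $178,300 meets or exceeds the $138,500 cutoff, so the credit is $0.
Energy Efficiency Rebate: 32% of the $67,100 excess over $111,200 is $21,472 ≥ base, so the credit is $0.
Total: $7,651 + $0 + $0 = $7,651.

$7,651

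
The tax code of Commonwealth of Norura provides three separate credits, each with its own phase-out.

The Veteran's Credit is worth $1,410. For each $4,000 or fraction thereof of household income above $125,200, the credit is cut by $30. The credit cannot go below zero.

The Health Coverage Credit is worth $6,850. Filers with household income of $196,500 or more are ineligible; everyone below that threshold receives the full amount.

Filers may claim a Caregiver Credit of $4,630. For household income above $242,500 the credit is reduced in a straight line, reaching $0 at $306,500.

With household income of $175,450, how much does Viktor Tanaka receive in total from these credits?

$12,500

Veteran's Credit: income exceeds $125,200 by $50,250, which is 13 full-or-partial $4,000 increments; reduction = 13 × $30 = $390, leaving $1,020.
Health Coverage Credit: $175,450 is below the $196,500 cutoff, so the full $6,850 applies.
Caregiver Credit: $175,450 is at or below the $242,500 threshold, so the full $4,630 applies.
Total: $1,020 + $6,850 + $4,630 = $12,500.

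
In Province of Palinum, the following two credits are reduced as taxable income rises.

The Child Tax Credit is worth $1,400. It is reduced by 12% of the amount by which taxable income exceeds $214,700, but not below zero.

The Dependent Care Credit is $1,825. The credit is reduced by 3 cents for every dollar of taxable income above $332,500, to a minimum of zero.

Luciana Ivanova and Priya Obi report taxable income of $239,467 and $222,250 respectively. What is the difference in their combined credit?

Luciana ($239,467): Child Tax Credit: 12% of the $24,767 excess over $214,700 is $2,972.04 ≥ base, so the credit is $0. Dependent Care Credit: $239,467 is at or below the $332,500 threshold, so the full $1,825 applies. total $0 + $1,825 = $1,825
Priya ($222,250): Child Tax Credit: 12% of the $7,550 excess over $214,700 is $906; credit = $1,400 − $906 = $494. Dependent Care Credit: $222,250 is at or below the $332,500 threshold, so the full $1,825 applies. total $494 + $1,825 = $2,319
Difference: |$1,825 − $2,319| = $494.

$494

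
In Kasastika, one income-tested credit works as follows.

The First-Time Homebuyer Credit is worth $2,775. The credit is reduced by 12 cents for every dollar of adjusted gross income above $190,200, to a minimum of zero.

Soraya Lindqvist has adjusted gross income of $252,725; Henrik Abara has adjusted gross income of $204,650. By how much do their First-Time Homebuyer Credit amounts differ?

Soraya ($252,725): First-Time Homebuyer Credit: 12% of the $62,525 excess over $190,200 is $7,503 ≥ base, so the credit is $0.
Henrik ($204,650): First-Time Homebuyer Credit: 12% of the $14,450 excess over $190,200 is $1,734; credit = $2,775 − $1,734 = $1,041.
Difference: |$0 − $1,041| = $1,041.

$1,041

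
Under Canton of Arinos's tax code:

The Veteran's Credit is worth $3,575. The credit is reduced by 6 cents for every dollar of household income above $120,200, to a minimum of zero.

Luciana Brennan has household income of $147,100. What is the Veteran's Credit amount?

Veteran's Credit: 6% of the $26,900 excess over $120,200 is $1,614; credit = $3,575 − $1,614 = $1,961.

$1,961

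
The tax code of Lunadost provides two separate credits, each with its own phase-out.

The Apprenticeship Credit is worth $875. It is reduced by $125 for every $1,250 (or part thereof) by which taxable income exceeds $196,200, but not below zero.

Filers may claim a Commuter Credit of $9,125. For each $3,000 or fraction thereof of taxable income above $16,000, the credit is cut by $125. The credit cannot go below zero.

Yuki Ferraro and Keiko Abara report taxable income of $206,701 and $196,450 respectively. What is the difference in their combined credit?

$1,125

Yuki ($206,701): Apprenticeship Credit: income exceeds $196,200 by $10,501 → 9 increments × $125 = $1,125 ≥ base, so the credit is $0. Commuter Credit: income exceeds $16,000 by $190,701, which is 64 full-or-partial $3,000 increments; reduction = 64 × $125 = $8,000, leaving $1,125. total $0 + $1,125 = $1,125
Keiko ($196,450): Apprenticeship Credit: income exceeds $196,200 by $250, which is 1 full-or-partial $1,250 increment; reduction = 1 × $125 = $125, leaving $750. Commuter Credit: income exceeds $16,000 by $180,450, which is 61 full-or-partial $3,000 increments; reduction = 61 × $125 = $7,625, leaving $1,500. total $750 + $1,500 = $2,250
Difference: |$1,125 − $2,250| = $1,125.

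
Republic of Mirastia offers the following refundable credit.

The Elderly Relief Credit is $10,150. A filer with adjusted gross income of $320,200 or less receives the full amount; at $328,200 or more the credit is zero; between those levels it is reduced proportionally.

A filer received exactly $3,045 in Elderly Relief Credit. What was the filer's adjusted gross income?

$325,800

$3,045 is 3,045/10,150 of the full $10,150, so 7,105/10,150 of the $8,000 range has been used: income = $320,200 + $8,000 × 7,105/10,150 = $325,800.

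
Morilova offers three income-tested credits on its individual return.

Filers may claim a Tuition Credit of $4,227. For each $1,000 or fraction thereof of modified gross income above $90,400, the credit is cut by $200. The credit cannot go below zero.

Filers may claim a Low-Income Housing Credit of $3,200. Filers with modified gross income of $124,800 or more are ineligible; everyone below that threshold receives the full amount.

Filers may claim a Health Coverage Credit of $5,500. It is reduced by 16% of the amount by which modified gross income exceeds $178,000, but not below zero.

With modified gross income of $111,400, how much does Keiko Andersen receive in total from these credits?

$8,727

Tuition Credit: income exceeds $90,400 by $21,000, which is 21 full-or-partial $1,000 increments; reduction = 21 × $200 = $4,200, leaving $27.
Low-Income Housing Credit: $111,400 is below the $124,800 cutoff, so the full $3,200 applies.
Health Coverage Credit: $111,400 is at or below the $178,000 threshold, so the full $5,500 applies.
Total: $27 + $3,200 + $5,500 = $8,727.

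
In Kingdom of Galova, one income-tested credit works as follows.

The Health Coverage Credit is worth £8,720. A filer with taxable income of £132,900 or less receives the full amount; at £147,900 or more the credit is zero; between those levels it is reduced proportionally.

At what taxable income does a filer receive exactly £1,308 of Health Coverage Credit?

£145,650

£1,308 is 1,308/8,720 of the full £8,720, so 7,412/8,720 of the £15,000 range has been used: income = £132,900 + £15,000 × 7,412/8,720 = £145,650.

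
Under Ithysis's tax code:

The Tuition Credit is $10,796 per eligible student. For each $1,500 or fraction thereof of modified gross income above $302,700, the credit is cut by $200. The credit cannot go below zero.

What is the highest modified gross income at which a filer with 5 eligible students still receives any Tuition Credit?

Full credit = 5 × $10,796 = $53,980.
After 269 increments the reduction is 269 × $200 = $53,800, leaving $180; one more increment wipes it out. Increment 269 ends at excess 269 × $1,500 = $403,500, so the highest qualifying income is $302,700 + $403,500 = $706,200.

$706,200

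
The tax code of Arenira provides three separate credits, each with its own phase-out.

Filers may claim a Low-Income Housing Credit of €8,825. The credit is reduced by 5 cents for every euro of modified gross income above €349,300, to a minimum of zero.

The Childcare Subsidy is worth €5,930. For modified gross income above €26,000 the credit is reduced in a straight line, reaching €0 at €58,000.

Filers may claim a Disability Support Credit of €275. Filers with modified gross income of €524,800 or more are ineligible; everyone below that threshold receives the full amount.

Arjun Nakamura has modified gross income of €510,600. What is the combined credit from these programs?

€1,035

Low-Income Housing Credit: 5% of the €161,300 excess over €349,300 is €8,065; credit = €8,825 − €8,065 = €760.
Childcare Subsidy: €510,600 is at or above €58,000, so the credit is €0.
Disability Support Credit: €510,600 is below the €524,800 cutoff, so the full €275 applies.
Total: €760 + €0 + €275 = €1,035.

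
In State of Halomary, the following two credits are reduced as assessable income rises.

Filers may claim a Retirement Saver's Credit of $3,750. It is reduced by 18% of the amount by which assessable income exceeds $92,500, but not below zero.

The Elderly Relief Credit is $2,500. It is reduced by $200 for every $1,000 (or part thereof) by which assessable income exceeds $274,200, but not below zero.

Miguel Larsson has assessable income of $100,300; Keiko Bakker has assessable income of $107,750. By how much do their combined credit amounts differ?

Miguel ($100,300): Retirement Saver's Credit: 18% of the $7,800 excess over $92,500 is $1,404; credit = $3,750 − $1,404 = $2,346. Elderly Relief Credit: $100,300 is at or below the $274,200 threshold, so the full $2,500 applies. total $2,346 + $2,500 = $4,846
Keiko ($107,750): Retirement Saver's Credit: 18% of the $15,250 excess over $92,500 is $2,745; credit = $3,750 − $2,745 = $1,005. Elderly Relief Credit: $107,750 is at or below the $274,200 threshold, so the full $2,500 applies. total $1,005 + $2,500 = $3,505
Difference: |$4,846 − $3,505| = $1,341.

$1,341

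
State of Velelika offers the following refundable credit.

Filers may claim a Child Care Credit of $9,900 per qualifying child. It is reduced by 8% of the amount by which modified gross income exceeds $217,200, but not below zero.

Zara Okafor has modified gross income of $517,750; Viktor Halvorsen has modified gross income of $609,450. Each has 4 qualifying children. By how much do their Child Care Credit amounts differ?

$7,336

Zara ($517,750): Child Care Credit: base = 4 × $9,900 = $39,600. 8% of the $300,550 excess over $217,200 is $24,044; credit = $39,600 − $24,044 = $15,556.
Viktor ($609,450): Child Care Credit: base = 4 × $9,900 = $39,600. 8% of the $392,250 excess over $217,200 is $31,380; credit = $39,600 − $31,380 = $8,220.
Difference: |$15,556 − $8,220| = $7,336.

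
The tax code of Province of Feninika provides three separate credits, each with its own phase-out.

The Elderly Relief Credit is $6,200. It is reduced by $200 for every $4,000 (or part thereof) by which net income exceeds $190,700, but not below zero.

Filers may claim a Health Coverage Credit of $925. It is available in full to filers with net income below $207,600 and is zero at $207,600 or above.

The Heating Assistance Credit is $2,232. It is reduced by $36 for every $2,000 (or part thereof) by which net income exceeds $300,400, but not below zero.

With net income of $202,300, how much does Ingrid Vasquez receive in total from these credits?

$8,757

Elderly Relief Credit: income exceeds $190,700 by $11,600, which is 3 full-or-partial $4,000 increments; reduction = 3 × $200 = $600, leaving $5,600.
Health Coverage Credit: $202,300 is below the $207,600 cutoff, so the full $925 applies.
Heating Assistance Credit: $202,300 is at or below the $300,400 threshold, so the full $2,232 applies.
Total: $5,600 + $925 + $2,232 = $8,757.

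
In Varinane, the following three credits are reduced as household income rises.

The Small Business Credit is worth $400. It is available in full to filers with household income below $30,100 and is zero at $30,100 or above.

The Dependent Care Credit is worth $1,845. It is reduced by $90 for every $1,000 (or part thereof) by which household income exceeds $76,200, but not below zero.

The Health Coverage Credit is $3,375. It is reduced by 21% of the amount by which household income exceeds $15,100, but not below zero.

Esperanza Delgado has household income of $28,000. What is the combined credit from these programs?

$2,911

Small Business Credit: $28,000 is below the $30,100 cutoff, so the full $400 applies.
Dependent Care Credit: $28,000 is at or below the $76,200 threshold, so the full $1,845 applies.
Health Coverage Credit: 21% of the $12,900 excess over $15,100 is $2,709; credit = $3,375 − $2,709 = $666.
Total: $400 + $1,845 + $666 = $2,911.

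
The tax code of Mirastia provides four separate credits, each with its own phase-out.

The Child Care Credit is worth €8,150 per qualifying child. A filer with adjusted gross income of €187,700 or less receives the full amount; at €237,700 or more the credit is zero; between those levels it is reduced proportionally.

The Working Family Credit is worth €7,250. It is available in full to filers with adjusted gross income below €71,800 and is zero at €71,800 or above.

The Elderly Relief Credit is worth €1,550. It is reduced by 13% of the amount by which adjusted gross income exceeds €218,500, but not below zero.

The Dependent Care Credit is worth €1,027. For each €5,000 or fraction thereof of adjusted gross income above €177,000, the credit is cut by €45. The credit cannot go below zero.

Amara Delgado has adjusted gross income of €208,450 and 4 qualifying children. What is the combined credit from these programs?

Child Care Credit: base = 4 × €8,150 = €32,600. €208,450 is €20,750 into a €50,000 phase-out range, leaving 29,250/50,000 of the credit: €32,600 × 29,250/50,000 = €19,071.
Working Family Credit: €208,450 meets or exceeds the €71,800 cutoff, so the credit is €0.
Elderly Relief Credit: €208,450 is at or below the €218,500 threshold, so the full €1,550 applies.
Dependent Care Credit: income exceeds €177,000 by €31,450, which is 7 full-or-partial €5,000 increments; reduction = 7 × €45 = €315, leaving €712.
Total: €19,071 + €0 + €1,550 + €712 = €21,333.

€21,333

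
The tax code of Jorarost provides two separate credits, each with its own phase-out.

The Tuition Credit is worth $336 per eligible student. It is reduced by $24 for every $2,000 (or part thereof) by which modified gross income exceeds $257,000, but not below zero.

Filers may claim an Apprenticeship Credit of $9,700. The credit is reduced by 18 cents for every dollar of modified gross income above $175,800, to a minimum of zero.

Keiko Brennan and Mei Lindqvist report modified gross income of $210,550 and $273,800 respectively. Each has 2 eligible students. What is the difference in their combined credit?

Keiko ($210,550): Tuition Credit: base = 2 × $336 = $672. $210,550 is at or below the $257,000 threshold, so the full $672 applies. Apprenticeship Credit: 18% of the $34,750 excess over $175,800 is $6,255; credit = $9,700 − $6,255 = $3,445. total $672 + $3,445 = $4,117
Mei ($273,800): Tuition Credit: base = 2 × $336 = $672. income exceeds $257,000 by $16,800, which is 9 full-or-partial $2,000 increments; reduction = 9 × $24 = $216, leaving $456. Apprenticeship Credit: 18% of the $98,000 excess over $175,800 is $17,640 ≥ base, so the credit is $0. total $456 + $0 = $456
Difference: |$4,117 − $456| = $3,661.

$3,661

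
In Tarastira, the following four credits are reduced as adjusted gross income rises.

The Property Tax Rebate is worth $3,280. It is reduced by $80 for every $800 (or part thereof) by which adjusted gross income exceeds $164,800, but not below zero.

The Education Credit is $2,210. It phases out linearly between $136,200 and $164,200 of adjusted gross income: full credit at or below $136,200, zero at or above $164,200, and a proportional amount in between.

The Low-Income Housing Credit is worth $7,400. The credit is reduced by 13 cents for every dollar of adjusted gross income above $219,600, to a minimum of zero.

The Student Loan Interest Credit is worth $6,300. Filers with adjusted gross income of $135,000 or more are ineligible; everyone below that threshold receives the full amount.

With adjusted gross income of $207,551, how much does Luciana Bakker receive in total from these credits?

Property Tax Rebate: income exceeds $164,800 by $42,751 → 54 increments × $80 = $4,320 ≥ base, so the credit is $0.
Education Credit: $207,551 is at or above $164,200, so the credit is $0.
Low-Income Housing Credit: $207,551 is at or below the $219,600 threshold, so the full $7,400 applies.
Student Loan Interest Credit: $207,551 meets or exceeds the $135,000 cutoff, so the credit is $0.
Total: $0 + $0 + $7,400 + $0 = $7,400.

$7,400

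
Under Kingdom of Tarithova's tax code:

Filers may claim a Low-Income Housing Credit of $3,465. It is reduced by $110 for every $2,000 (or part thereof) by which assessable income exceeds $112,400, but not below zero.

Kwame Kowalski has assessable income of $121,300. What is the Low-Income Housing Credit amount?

Low-Income Housing Credit: income exceeds $112,400 by $8,900, which is 5 full-or-partial $2,000 increments; reduction = 5 × $110 = $550, leaving $2,915.

$2,915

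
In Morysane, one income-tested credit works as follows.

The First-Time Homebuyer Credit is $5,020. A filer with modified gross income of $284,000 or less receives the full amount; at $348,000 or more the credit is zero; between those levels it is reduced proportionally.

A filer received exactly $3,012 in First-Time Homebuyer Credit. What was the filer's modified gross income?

$3,012 is 3,012/5,020 of the full $5,020, so 2,008/5,020 of the $64,000 range has been used: income = $284,000 + $64,000 × 2,008/5,020 = $309,600.

$309,600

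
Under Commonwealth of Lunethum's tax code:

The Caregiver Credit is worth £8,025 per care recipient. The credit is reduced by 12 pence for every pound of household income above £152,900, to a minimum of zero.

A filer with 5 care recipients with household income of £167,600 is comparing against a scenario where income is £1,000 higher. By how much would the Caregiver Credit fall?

£120

At £167,600 — base = 5 × £8,025 = £40,125. 12% of the £14,700 excess over £152,900 is £1,764; credit = £40,125 − £1,764 = £38,361.
At £168,600 — base = 5 × £8,025 = £40,125. 12% of the £15,700 excess over £152,900 is £1,884; credit = £40,125 − £1,884 = £38,241.
Lost: £38,361 − £38,241 = £120.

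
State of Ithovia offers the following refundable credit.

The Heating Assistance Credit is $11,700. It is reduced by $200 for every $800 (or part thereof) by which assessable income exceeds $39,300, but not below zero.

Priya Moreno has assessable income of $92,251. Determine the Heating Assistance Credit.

Heating Assistance Credit: income exceeds $39,300 by $52,951 → 67 increments × $200 = $13,400 ≥ base, so the credit is $0.

$0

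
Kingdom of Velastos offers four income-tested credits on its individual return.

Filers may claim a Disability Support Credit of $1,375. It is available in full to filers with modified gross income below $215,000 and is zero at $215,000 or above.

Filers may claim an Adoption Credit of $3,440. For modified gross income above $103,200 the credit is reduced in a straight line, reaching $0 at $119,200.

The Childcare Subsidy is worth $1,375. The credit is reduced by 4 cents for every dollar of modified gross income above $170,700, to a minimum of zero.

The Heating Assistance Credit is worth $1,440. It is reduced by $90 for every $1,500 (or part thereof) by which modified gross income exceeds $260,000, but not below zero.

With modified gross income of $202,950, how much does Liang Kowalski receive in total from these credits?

Disability Support Credit: $202,950 is below the $215,000 cutoff, so the full $1,375 applies.
Adoption Credit: $202,950 is at or above $119,200, so the credit is $0.
Childcare Subsidy: 4% of the $32,250 excess over $170,700 is $1,290; credit = $1,375 − $1,290 = $85.
Heating Assistance Credit: $202,950 is at or below the $260,000 threshold, so the full $1,440 applies.
Total: $1,375 + $0 + $85 + $1,440 = $2,900.

$2,900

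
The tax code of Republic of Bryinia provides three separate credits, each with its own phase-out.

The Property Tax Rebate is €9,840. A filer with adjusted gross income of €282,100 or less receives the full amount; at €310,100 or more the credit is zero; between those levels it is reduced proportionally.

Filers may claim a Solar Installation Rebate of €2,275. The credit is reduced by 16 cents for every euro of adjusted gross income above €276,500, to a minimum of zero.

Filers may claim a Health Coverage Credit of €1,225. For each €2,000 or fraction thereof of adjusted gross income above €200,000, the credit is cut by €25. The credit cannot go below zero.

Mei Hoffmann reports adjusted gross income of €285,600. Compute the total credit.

€9,579

Property Tax Rebate: €285,600 is €3,500 into a €28,000 phase-out range, leaving 24,500/28,000 of the credit: €9,840 × 24,500/28,000 = €8,610.
Solar Installation Rebate: 16% of the €9,100 excess over €276,500 is €1,456; credit = €2,275 − €1,456 = €819.
Health Coverage Credit: income exceeds €200,000 by €85,600, which is 43 full-or-partial €2,000 increments; reduction = 43 × €25 = €1,075, leaving €150.
Total: €8,610 + €819 + €150 = €9,579.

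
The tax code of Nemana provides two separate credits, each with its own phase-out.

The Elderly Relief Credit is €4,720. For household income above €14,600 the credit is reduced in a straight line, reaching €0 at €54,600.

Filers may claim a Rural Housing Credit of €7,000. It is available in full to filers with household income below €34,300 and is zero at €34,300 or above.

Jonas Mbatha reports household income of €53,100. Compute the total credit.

Elderly Relief Credit: €53,100 is €38,500 into a €40,000 phase-out range, leaving 1,500/40,000 of the credit: €4,720 × 1,500/40,000 = €177.
Rural Housing Credit: €53,100 meets or exceeds the €34,300 cutoff, so the credit is €0.
Total: €177 + €0 = €177.

€177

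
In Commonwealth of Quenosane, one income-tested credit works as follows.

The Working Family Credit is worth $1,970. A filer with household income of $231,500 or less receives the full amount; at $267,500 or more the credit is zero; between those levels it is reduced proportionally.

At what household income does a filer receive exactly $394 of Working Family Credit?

$260,300

$394 is 394/1,970 of the full $1,970, so 1,576/1,970 of the $36,000 range has been used: income = $231,500 + $36,000 × 1,576/1,970 = $260,300.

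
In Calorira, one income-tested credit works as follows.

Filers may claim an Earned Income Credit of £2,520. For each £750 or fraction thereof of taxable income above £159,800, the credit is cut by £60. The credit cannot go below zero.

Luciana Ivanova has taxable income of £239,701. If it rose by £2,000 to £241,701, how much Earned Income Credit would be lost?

£0

At £239,701 — income exceeds £159,800 by £79,901 → 107 increments × £60 = £6,420 ≥ base, so the credit is £0.
At £241,701 — income exceeds £159,800 by £81,901 → 110 increments × £60 = £6,600 ≥ base, so the credit is £0.
Lost: £0 − £0 = £0.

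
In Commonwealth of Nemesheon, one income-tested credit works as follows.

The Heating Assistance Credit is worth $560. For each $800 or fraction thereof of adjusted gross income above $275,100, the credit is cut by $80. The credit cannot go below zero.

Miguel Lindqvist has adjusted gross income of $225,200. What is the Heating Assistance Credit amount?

$560

Heating Assistance Credit: $225,200 is at or below the $275,100 threshold, so the full $560 applies.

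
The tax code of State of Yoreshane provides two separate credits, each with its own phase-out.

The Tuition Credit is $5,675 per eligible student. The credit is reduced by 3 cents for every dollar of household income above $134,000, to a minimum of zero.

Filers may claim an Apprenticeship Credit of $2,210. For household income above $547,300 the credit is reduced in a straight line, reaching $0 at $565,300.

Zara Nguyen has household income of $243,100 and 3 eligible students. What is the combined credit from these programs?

$15,962

Tuition Credit: base = 3 × $5,675 = $17,025. 3% of the $109,100 excess over $134,000 is $3,273; credit = $17,025 − $3,273 = $13,752.
Apprenticeship Credit: $243,100 is at or below the $547,300 threshold, so the full $2,210 applies.
Total: $13,752 + $2,210 = $15,962.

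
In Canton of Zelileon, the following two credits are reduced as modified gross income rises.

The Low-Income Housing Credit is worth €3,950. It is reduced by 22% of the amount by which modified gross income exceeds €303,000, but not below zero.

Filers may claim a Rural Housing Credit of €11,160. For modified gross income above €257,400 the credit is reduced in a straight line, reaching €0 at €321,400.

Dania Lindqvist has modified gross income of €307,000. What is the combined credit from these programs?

Low-Income Housing Credit: 22% of the €4,000 excess over €303,000 is €880; credit = €3,950 − €880 = €3,070.
Rural Housing Credit: €307,000 is €49,600 into a €64,000 phase-out range, leaving 14,400/64,000 of the credit: €11,160 × 14,400/64,000 = €2,511.
Total: €3,070 + €2,511 = €5,581.

€5,581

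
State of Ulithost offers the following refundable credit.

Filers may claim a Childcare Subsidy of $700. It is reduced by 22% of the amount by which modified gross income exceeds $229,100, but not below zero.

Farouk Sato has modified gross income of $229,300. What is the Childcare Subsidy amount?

$656

Childcare Subsidy: 22% of the $200 excess over $229,100 is $44; credit = $700 − $44 = $656.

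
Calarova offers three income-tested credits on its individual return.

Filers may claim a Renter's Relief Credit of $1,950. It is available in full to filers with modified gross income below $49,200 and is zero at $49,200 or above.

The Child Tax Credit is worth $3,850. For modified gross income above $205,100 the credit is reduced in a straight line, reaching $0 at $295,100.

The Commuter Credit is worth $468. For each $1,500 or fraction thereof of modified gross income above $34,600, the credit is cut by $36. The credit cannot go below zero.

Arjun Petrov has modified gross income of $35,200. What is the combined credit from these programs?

Renter's Relief Credit: $35,200 is below the $49,200 cutoff, so the full $1,950 applies.
Child Tax Credit: $35,200 is at or below the $205,100 threshold, so the full $3,850 applies.
Commuter Credit: income exceeds $34,600 by $600, which is 1 full-or-partial $1,500 increment; reduction = 1 × $36 = $36, leaving $432.
Total: $1,950 + $3,850 + $432 = $6,232.

$6,232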